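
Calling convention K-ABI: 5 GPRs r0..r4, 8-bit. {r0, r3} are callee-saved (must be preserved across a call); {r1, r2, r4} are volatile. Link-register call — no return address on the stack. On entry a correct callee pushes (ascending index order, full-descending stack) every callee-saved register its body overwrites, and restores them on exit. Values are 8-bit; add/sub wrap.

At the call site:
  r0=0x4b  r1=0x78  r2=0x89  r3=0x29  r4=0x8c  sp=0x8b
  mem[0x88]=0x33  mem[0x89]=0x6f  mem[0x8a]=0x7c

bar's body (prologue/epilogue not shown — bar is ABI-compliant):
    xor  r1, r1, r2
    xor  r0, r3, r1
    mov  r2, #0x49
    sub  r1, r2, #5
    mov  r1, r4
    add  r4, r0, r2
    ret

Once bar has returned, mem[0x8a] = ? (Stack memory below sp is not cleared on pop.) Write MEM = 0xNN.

MEM = 0x4b

prologue: push r0 → mem[0x8a]=0x4b, sp=0x8a
body[0] xor  r1, r1, r2 → r1=0xf1
body[1] xor  r0, r3, r1 → r0=0xd8
body[2] mov  r2, #0x49 → r2=0x49
body[3] sub  r1, r2, #5 → r1=0x44
body[4] mov  r1, r4 → r1=0x8c
body[5] add  r4, r0, r2 → r4=0x21
epilogue: pop r0=0x4b, sp=0x8b
prologue pushed ['r0'] at ['0x8a']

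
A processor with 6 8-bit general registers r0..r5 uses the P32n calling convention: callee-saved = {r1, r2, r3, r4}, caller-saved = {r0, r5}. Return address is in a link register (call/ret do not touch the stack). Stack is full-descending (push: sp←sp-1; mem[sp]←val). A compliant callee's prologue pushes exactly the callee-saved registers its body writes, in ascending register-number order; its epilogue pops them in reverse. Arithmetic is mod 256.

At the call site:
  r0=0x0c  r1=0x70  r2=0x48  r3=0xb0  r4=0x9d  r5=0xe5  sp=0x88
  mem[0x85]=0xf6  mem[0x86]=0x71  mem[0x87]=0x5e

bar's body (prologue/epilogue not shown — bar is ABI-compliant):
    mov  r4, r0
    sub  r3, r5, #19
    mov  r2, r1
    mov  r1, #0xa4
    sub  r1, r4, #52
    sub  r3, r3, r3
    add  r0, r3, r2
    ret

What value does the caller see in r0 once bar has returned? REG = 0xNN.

REG = 0x70

prologue: push r1 → mem[0x87]=0x70, sp=0x87
prologue: push r2 → mem[0x86]=0x48, sp=0x86
prologue: push r3 → mem[0x85]=0xb0, sp=0x85
prologue: push r4 → mem[0x84]=0x9d, sp=0x84
body[0] mov  r4, r0 → r4=0x0c
body[1] sub  r3, r5, #19 → r3=0xd2
body[2] mov  r2, r1 → r2=0x70
body[3] mov  r1, #0xa4 → r1=0xa4
body[4] sub  r1, r4, #52 → r1=0xd8
body[5] sub  r3, r3, r3 → r3=0x00
body[6] add  r0, r3, r2 → r0=0x70
epilogue: pop r4=0x9d, sp=0x85
epilogue: pop r3=0xb0, sp=0x86
epilogue: pop r2=0x48, sp=0x87
epilogue: pop r1=0x70, sp=0x88
r0 is caller-saved → body value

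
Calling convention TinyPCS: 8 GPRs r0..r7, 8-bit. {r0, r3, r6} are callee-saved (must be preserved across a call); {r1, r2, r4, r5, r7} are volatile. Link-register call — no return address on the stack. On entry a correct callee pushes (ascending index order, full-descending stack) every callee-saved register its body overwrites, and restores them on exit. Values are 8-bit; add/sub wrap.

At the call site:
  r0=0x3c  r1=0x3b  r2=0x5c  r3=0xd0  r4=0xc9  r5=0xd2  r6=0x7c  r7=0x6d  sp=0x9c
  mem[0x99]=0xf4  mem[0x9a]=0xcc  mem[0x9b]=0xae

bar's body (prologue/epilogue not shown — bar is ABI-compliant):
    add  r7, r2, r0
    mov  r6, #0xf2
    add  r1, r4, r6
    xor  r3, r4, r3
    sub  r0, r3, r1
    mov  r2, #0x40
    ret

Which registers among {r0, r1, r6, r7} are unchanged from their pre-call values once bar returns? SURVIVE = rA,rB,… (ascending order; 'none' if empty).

prologue: push r0 → mem[0x9b]=0x3c, sp=0x9b
prologue: push r3 → mem[0x9a]=0xd0, sp=0x9a
prologue: push r6 → mem[0x99]=0x7c, sp=0x99
body[0] add  r7, r2, r0 → r7=0x98
body[1] mov  r6, #0xf2 → r6=0xf2
body[2] add  r1, r4, r6 → r1=0xbb
body[3] xor  r3, r4, r3 → r3=0x19
body[4] sub  r0, r3, r1 → r0=0x5e
body[5] mov  r2, #0x40 → r2=0x40
epilogue: pop r6=0x7c, sp=0x9a
epilogue: pop r3=0xd0, sp=0x9b
epilogue: pop r0=0x3c, sp=0x9c
r0: callee-saved, written=True
r1: caller-saved, written=True
r6: callee-saved, written=True
r7: caller-saved, written=True

SURVIVE = r0,r6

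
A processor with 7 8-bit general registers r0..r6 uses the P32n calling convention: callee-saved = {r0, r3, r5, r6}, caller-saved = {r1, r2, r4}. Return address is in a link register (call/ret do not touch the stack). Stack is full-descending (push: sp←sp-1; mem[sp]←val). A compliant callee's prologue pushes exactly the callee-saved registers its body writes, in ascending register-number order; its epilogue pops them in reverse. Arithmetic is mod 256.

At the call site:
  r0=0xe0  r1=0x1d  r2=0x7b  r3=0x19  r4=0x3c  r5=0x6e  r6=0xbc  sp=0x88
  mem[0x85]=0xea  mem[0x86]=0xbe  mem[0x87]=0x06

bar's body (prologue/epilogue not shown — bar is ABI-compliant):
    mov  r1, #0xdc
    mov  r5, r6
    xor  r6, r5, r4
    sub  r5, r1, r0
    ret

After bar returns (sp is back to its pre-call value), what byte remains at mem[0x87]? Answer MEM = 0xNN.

MEM = 0x6e

prologue: push r5 → mem[0x87]=0x6e, sp=0x87
prologue: push r6 → mem[0x86]=0xbc, sp=0x86
body[0] mov  r1, #0xdc → r1=0xdc
body[1] mov  r5, r6 → r5=0xbc
body[2] xor  r6, r5, r4 → r6=0x80
body[3] sub  r5, r1, r0 → r5=0xfc
epilogue: pop r6=0xbc, sp=0x87
epilogue: pop r5=0x6e, sp=0x88
prologue pushed ['r5', 'r6'] at ['0x87', '0x86']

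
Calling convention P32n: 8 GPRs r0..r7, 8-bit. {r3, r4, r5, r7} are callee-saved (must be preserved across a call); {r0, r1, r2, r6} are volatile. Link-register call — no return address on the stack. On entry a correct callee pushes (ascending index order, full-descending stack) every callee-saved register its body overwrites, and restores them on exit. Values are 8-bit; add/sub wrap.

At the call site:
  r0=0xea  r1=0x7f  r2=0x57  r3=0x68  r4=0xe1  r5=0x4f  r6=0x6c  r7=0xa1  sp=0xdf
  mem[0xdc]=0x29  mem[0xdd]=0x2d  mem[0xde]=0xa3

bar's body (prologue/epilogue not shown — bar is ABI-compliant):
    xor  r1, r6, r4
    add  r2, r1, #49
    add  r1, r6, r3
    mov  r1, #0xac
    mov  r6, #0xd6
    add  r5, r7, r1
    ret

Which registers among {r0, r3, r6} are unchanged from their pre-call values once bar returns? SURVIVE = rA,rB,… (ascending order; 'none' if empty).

prologue: push r5 → mem[0xde]=0x4f, sp=0xde
body[0] xor  r1, r6, r4 → r1=0x8d
body[1] add  r2, r1, #49 → r2=0xbe
body[2] add  r1, r6, r3 → r1=0xd4
body[3] mov  r1, #0xac → r1=0xac
body[4] mov  r6, #0xd6 → r6=0xd6
body[5] add  r5, r7, r1 → r5=0x4d
epilogue: pop r5=0x4f, sp=0xdf
r0: caller-saved, written=False
r3: callee-saved, written=False
r6: caller-saved, written=True

SURVIVE = r0,r3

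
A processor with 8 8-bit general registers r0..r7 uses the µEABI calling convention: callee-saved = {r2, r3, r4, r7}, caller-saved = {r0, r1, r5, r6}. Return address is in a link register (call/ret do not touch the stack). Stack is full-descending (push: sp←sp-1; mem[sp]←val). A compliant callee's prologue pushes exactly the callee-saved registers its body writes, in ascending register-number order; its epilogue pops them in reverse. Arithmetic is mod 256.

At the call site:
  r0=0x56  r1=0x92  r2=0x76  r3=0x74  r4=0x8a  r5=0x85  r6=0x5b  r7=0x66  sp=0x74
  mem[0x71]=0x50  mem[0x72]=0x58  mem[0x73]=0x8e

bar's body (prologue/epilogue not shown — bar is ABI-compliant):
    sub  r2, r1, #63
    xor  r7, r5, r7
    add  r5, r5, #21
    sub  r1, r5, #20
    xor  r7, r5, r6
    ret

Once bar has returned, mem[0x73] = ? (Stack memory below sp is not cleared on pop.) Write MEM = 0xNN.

prologue: push r2 → mem[0x73]=0x76, sp=0x73
prologue: push r7 → mem[0x72]=0x66, sp=0x72
body[0] sub  r2, r1, #63 → r2=0x53
body[1] xor  r7, r5, r7 → r7=0xe3
body[2] add  r5, r5, #21 → r5=0x9a
body[3] sub  r1, r5, #20 → r1=0x86
body[4] xor  r7, r5, r6 → r7=0xc1
epilogue: pop r7=0x66, sp=0x73
epilogue: pop r2=0x76, sp=0x74
prologue pushed ['r2', 'r7'] at ['0x73', '0x72']

MEM = 0x76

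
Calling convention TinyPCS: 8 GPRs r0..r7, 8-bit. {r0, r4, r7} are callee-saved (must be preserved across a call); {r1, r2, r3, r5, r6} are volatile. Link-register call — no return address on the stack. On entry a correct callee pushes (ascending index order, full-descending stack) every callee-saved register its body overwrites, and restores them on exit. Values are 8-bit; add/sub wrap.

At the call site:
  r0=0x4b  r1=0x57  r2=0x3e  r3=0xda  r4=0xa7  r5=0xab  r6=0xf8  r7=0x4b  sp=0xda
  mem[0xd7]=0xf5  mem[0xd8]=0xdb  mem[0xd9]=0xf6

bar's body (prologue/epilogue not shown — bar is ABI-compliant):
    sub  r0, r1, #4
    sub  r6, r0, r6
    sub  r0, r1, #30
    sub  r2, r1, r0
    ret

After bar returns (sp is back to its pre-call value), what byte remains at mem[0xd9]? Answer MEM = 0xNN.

prologue: push r0 -> mem[0xd9]=0x4b, sp=0xd9
body[0] sub  r0, r1, #4 -> r0=0x53
body[1] sub  r6, r0, r6 -> r6=0x5b
body[2] sub  r0, r1, #30 -> r0=0x39
body[3] sub  r2, r1, r0 -> r2=0x1e
epilogue: pop r0=0x4b, sp=0xda
prologue pushed ['r0'] at ['0xd9']

MEM = 0x4b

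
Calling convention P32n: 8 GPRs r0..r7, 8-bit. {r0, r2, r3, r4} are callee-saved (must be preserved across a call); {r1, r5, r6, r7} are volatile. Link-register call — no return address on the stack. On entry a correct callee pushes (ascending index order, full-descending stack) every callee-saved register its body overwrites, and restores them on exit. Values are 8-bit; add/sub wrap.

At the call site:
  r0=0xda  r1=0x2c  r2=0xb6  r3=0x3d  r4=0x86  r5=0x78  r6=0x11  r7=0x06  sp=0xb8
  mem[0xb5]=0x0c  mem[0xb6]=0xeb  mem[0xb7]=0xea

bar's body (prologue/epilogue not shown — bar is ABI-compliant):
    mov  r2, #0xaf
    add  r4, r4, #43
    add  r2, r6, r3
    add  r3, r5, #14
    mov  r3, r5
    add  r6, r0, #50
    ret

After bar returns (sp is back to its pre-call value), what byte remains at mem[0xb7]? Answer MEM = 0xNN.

MEM = 0xb6

prologue: push r2 -> mem[0xb7]=0xb6, sp=0xb7
prologue: push r3 -> mem[0xb6]=0x3d, sp=0xb6
prologue: push r4 -> mem[0xb5]=0x86, sp=0xb5
body[0] mov  r2, #0xaf -> r2=0xaf
body[1] add  r4, r4, #43 -> r4=0xb1
body[2] add  r2, r6, r3 -> r2=0x4e
body[3] add  r3, r5, #14 -> r3=0x86
body[4] mov  r3, r5 -> r3=0x78
body[5] add  r6, r0, #50 -> r6=0x0c
epilogue: pop r4=0x86, sp=0xb6
epilogue: pop r3=0x3d, sp=0xb7
epilogue: pop r2=0xb6, sp=0xb8
prologue pushed ['r2', 'r3', 'r4'] at ['0xb7', '0xb6', '0xb5']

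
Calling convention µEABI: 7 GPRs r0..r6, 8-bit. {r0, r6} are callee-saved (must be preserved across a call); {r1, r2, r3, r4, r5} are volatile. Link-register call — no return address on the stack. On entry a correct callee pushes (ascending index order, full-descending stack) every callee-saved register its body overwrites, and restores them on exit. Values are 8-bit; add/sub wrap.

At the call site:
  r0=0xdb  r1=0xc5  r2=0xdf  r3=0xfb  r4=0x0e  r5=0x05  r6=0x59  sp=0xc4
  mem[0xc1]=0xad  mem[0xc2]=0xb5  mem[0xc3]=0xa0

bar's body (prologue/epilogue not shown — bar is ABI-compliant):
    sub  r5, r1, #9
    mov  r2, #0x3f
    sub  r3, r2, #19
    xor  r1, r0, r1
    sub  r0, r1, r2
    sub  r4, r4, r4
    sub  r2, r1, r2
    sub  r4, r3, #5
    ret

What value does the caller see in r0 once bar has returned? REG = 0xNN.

REG = 0xdb

prologue: push r0 -> mem[0xc3]=0xdb, sp=0xc3
body[0] sub  r5, r1, #9 -> r5=0xbc
body[1] mov  r2, #0x3f -> r2=0x3f
body[2] sub  r3, r2, #19 -> r3=0x2c
body[3] xor  r1, r0, r1 -> r1=0x1e
body[4] sub  r0, r1, r2 -> r0=0xdf
body[5] sub  r4, r4, r4 -> r4=0x00
body[6] sub  r2, r1, r2 -> r2=0xdf
body[7] sub  r4, r3, #5 -> r4=0x27
epilogue: pop r0=0xdb, sp=0xc4
r0 is callee-saved -> restored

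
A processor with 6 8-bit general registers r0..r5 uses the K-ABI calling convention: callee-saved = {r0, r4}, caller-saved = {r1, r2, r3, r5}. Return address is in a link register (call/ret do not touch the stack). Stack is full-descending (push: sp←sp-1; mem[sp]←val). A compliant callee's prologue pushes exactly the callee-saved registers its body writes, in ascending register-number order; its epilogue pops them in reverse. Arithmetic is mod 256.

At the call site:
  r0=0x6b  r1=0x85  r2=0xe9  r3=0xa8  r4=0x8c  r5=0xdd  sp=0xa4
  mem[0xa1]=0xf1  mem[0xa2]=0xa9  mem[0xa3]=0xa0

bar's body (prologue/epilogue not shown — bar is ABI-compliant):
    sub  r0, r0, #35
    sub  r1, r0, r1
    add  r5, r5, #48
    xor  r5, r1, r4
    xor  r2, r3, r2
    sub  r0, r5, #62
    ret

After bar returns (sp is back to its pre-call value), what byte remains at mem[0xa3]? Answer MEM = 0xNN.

MEM = 0x6b

prologue: push r0 → mem[0xa3]=0x6b, sp=0xa3
body[0] sub  r0, r0, #35 → r0=0x48
body[1] sub  r1, r0, r1 → r1=0xc3
body[2] add  r5, r5, #48 → r5=0x0d
body[3] xor  r5, r1, r4 → r5=0x4f
body[4] xor  r2, r3, r2 → r2=0x41
body[5] sub  r0, r5, #62 → r0=0x11
epilogue: pop r0=0x6b, sp=0xa4
prologue pushed ['r0'] at ['0xa3']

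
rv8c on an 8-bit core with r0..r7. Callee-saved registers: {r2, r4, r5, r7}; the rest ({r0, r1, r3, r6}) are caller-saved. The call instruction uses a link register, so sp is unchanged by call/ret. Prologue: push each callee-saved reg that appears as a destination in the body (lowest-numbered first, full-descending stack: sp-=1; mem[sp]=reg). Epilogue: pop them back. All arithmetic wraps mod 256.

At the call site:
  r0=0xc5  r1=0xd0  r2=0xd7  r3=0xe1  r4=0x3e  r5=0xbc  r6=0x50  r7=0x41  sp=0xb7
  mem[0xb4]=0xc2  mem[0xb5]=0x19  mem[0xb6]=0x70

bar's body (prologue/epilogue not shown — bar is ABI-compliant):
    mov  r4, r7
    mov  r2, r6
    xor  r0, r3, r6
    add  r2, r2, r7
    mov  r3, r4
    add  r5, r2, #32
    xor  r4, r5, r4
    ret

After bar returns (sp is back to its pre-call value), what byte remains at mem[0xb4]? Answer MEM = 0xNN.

MEM = 0xbc

prologue: push r2 -> mem[0xb6]=0xd7, sp=0xb6
prologue: push r4 -> mem[0xb5]=0x3e, sp=0xb5
prologue: push r5 -> mem[0xb4]=0xbc, sp=0xb4
body[0] mov  r4, r7 -> r4=0x41
body[1] mov  r2, r6 -> r2=0x50
body[2] xor  r0, r3, r6 -> r0=0xb1
body[3] add  r2, r2, r7 -> r2=0x91
body[4] mov  r3, r4 -> r3=0x41
body[5] add  r5, r2, #32 -> r5=0xb1
body[6] xor  r4, r5, r4 -> r4=0xf0
epilogue: pop r5=0xbc, sp=0xb5
epilogue: pop r4=0x3e, sp=0xb6
epilogue: pop r2=0xd7, sp=0xb7
prologue pushed ['r2', 'r4', 'r5'] at ['0xb6', '0xb5', '0xb4']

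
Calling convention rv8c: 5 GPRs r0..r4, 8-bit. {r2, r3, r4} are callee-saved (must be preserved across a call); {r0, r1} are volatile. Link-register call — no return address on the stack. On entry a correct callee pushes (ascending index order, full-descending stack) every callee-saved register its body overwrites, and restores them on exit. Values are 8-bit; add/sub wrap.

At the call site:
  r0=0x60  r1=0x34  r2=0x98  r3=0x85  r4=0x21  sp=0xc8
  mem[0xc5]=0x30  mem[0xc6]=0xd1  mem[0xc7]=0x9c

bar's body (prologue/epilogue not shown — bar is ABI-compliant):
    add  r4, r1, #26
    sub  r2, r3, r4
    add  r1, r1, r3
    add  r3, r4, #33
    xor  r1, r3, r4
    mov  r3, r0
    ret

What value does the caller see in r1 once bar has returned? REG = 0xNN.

REG = 0x21

prologue: push r2 -> mem[0xc7]=0x98, sp=0xc7
prologue: push r3 -> mem[0xc6]=0x85, sp=0xc6
prologue: push r4 -> mem[0xc5]=0x21, sp=0xc5
body[0] add  r4, r1, #26 -> r4=0x4e
body[1] sub  r2, r3, r4 -> r2=0x37
body[2] add  r1, r1, r3 -> r1=0xb9
body[3] add  r3, r4, #33 -> r3=0x6f
body[4] xor  r1, r3, r4 -> r1=0x21
body[5] mov  r3, r0 -> r3=0x60
epilogue: pop r4=0x21, sp=0xc6
epilogue: pop r3=0x85, sp=0xc7
epilogue: pop r2=0x98, sp=0xc8
r1 is caller-saved -> body value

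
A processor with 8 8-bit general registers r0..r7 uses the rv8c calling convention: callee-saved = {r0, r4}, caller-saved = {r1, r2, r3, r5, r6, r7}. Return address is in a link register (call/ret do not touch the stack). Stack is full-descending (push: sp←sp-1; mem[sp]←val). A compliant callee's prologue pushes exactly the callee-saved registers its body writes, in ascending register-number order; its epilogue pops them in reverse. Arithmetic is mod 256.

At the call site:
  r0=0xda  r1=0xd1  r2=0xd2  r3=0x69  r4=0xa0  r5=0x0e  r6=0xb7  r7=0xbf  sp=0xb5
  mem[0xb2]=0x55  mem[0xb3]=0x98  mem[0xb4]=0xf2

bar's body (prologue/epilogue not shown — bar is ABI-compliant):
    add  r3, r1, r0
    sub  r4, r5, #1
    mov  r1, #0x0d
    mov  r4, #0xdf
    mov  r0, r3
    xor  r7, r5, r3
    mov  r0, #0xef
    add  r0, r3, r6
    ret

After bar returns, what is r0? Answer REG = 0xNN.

prologue: push r0 -> mem[0xb4]=0xda, sp=0xb4
prologue: push r4 -> mem[0xb3]=0xa0, sp=0xb3
body[0] add  r3, r1, r0 -> r3=0xab
body[1] sub  r4, r5, #1 -> r4=0x0d
body[2] mov  r1, #0x0d -> r1=0x0d
body[3] mov  r4, #0xdf -> r4=0xdf
body[4] mov  r0, r3 -> r0=0xab
body[5] xor  r7, r5, r3 -> r7=0xa5
body[6] mov  r0, #0xef -> r0=0xef
body[7] add  r0, r3, r6 -> r0=0x62
epilogue: pop r4=0xa0, sp=0xb4
epilogue: pop r0=0xda, sp=0xb5
r0 is callee-saved -> restored

REG = 0xda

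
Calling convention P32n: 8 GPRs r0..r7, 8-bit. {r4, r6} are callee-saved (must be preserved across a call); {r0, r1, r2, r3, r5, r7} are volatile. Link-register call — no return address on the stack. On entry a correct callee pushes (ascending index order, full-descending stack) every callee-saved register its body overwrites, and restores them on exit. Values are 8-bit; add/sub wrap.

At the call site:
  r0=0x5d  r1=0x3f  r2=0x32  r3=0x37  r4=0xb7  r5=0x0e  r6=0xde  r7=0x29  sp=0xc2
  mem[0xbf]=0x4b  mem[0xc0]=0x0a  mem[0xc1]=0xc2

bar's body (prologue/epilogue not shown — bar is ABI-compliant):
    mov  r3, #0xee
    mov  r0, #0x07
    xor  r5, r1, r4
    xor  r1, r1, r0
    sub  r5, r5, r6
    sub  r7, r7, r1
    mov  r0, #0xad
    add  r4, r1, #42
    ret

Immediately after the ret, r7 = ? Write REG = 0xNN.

REG = 0xf1

prologue: push r4 → mem[0xc1]=0xb7, sp=0xc1
body[0] mov  r3, #0xee → r3=0xee
body[1] mov  r0, #0x07 → r0=0x07
body[2] xor  r5, r1, r4 → r5=0x88
body[3] xor  r1, r1, r0 → r1=0x38
body[4] sub  r5, r5, r6 → r5=0xaa
body[5] sub  r7, r7, r1 → r7=0xf1
body[6] mov  r0, #0xad → r0=0xad
body[7] add  r4, r1, #42 → r4=0x62
epilogue: pop r4=0xb7, sp=0xc2
r7 is caller-saved → body value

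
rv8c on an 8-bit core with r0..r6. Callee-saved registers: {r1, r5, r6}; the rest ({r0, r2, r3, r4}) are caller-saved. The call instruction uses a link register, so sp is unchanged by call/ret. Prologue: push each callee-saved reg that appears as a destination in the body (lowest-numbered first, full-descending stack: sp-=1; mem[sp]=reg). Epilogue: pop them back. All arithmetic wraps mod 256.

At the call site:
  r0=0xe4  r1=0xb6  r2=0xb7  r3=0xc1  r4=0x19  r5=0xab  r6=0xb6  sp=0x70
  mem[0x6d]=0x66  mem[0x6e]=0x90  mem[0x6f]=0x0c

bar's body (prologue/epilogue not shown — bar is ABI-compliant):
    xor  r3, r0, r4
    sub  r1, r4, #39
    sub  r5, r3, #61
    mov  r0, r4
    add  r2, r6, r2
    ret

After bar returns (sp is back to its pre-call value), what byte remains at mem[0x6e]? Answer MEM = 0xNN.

prologue: push r1 → mem[0x6f]=0xb6, sp=0x6f
prologue: push r5 → mem[0x6e]=0xab, sp=0x6e
body[0] xor  r3, r0, r4 → r3=0xfd
body[1] sub  r1, r4, #39 → r1=0xf2
body[2] sub  r5, r3, #61 → r5=0xc0
body[3] mov  r0, r4 → r0=0x19
body[4] add  r2, r6, r2 → r2=0x6d
epilogue: pop r5=0xab, sp=0x6f
epilogue: pop r1=0xb6, sp=0x70
prologue pushed ['r1', 'r5'] at ['0x6f', '0x6e']

MEM = 0xab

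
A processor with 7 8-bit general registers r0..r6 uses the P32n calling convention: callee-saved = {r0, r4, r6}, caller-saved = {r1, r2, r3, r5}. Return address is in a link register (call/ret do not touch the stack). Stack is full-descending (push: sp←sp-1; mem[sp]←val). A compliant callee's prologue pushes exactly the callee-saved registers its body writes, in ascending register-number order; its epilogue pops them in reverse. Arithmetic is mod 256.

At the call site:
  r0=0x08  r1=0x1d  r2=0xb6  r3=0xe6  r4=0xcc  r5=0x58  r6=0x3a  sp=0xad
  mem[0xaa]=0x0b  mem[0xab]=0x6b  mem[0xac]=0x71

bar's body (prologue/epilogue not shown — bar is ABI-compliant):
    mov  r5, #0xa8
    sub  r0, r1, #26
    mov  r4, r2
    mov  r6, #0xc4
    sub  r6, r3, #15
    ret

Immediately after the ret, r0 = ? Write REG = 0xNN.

prologue: push r0 -> mem[0xac]=0x08, sp=0xac
prologue: push r4 -> mem[0xab]=0xcc, sp=0xab
prologue: push r6 -> mem[0xaa]=0x3a, sp=0xaa
body[0] mov  r5, #0xa8 -> r5=0xa8
body[1] sub  r0, r1, #26 -> r0=0x03
body[2] mov  r4, r2 -> r4=0xb6
body[3] mov  r6, #0xc4 -> r6=0xc4
body[4] sub  r6, r3, #15 -> r6=0xd7
epilogue: pop r6=0x3a, sp=0xab
epilogue: pop r4=0xcc, sp=0xac
epilogue: pop r0=0x08, sp=0xad
r0 is callee-saved -> restored

REG = 0x08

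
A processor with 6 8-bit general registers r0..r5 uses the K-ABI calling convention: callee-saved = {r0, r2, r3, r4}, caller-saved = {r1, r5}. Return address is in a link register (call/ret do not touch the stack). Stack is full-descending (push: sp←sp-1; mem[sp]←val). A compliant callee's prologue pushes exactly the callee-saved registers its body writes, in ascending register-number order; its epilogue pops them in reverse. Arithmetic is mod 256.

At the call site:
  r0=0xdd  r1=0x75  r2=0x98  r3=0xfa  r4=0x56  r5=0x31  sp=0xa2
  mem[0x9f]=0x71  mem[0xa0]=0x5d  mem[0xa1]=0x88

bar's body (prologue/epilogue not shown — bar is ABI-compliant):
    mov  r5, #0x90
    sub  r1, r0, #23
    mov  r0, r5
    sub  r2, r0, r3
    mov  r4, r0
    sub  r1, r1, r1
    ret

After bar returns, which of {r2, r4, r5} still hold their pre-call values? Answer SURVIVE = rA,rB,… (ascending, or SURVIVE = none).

prologue: push r0 → mem[0xa1]=0xdd, sp=0xa1
prologue: push r2 → mem[0xa0]=0x98, sp=0xa0
prologue: push r4 → mem[0x9f]=0x56, sp=0x9f
body[0] mov  r5, #0x90 → r5=0x90
body[1] sub  r1, r0, #23 → r1=0xc6
body[2] mov  r0, r5 → r0=0x90
body[3] sub  r2, r0, r3 → r2=0x96
body[4] mov  r4, r0 → r4=0x90
body[5] sub  r1, r1, r1 → r1=0x00
epilogue: pop r4=0x56, sp=0xa0
epilogue: pop r2=0x98, sp=0xa1
epilogue: pop r0=0xdd, sp=0xa2
r2: callee-saved, written=True
r4: callee-saved, written=True
r5: caller-saved, written=True

SURVIVE = r2,r4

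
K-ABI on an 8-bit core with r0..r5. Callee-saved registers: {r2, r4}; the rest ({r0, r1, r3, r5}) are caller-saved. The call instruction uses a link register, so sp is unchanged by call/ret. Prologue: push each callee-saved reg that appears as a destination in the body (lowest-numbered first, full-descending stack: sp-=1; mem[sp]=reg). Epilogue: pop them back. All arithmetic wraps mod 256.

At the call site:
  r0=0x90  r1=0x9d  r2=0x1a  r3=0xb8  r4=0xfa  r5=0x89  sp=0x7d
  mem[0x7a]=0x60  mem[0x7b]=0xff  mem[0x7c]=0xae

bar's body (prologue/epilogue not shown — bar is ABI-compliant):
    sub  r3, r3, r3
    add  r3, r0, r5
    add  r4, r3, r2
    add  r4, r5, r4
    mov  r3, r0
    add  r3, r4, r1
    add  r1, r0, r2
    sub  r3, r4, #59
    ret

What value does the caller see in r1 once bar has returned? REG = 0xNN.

prologue: push r4 → mem[0x7c]=0xfa, sp=0x7c
body[0] sub  r3, r3, r3 → r3=0x00
body[1] add  r3, r0, r5 → r3=0x19
body[2] add  r4, r3, r2 → r4=0x33
body[3] add  r4, r5, r4 → r4=0xbc
body[4] mov  r3, r0 → r3=0x90
body[5] add  r3, r4, r1 → r3=0x59
body[6] add  r1, r0, r2 → r1=0xaa
body[7] sub  r3, r4, #59 → r3=0x81
epilogue: pop r4=0xfa, sp=0x7d
r1 is caller-saved → body value

REG = 0xaa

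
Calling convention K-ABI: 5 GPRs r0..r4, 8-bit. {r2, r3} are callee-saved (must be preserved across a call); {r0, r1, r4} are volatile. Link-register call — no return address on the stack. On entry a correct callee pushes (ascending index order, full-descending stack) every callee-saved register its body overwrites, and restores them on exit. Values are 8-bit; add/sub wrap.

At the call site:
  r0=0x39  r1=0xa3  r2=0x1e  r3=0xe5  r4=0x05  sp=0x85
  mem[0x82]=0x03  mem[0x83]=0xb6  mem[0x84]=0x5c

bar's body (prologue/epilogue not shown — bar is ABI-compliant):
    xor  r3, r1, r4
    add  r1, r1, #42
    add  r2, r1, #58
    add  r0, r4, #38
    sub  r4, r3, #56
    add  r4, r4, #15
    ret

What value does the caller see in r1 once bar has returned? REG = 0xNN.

REG = 0xcd

prologue: push r2 -> mem[0x84]=0x1e, sp=0x84
prologue: push r3 -> mem[0x83]=0xe5, sp=0x83
body[0] xor  r3, r1, r4 -> r3=0xa6
body[1] add  r1, r1, #42 -> r1=0xcd
body[2] add  r2, r1, #58 -> r2=0x07
body[3] add  r0, r4, #38 -> r0=0x2b
body[4] sub  r4, r3, #56 -> r4=0x6e
body[5] add  r4, r4, #15 -> r4=0x7d
epilogue: pop r3=0xe5, sp=0x84
epilogue: pop r2=0x1e, sp=0x85
r1 is caller-saved -> body value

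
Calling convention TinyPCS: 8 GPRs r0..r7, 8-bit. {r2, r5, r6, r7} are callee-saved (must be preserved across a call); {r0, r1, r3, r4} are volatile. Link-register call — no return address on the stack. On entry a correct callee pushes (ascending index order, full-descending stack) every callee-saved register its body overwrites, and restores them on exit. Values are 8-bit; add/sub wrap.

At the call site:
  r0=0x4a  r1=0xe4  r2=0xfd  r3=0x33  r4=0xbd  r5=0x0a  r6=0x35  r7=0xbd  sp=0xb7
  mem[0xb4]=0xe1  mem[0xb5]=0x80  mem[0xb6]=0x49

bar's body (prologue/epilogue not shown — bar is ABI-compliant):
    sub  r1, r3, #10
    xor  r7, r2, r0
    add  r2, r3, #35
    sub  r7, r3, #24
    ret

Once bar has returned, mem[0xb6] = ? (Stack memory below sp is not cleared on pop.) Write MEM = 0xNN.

prologue: push r2 -> mem[0xb6]=0xfd, sp=0xb6
prologue: push r7 -> mem[0xb5]=0xbd, sp=0xb5
body[0] sub  r1, r3, #10 -> r1=0x29
body[1] xor  r7, r2, r0 -> r7=0xb7
body[2] add  r2, r3, #35 -> r2=0x56
body[3] sub  r7, r3, #24 -> r7=0x1b
epilogue: pop r7=0xbd, sp=0xb6
epilogue: pop r2=0xfd, sp=0xb7
prologue pushed ['r2', 'r7'] at ['0xb6', '0xb5']

MEM = 0xfd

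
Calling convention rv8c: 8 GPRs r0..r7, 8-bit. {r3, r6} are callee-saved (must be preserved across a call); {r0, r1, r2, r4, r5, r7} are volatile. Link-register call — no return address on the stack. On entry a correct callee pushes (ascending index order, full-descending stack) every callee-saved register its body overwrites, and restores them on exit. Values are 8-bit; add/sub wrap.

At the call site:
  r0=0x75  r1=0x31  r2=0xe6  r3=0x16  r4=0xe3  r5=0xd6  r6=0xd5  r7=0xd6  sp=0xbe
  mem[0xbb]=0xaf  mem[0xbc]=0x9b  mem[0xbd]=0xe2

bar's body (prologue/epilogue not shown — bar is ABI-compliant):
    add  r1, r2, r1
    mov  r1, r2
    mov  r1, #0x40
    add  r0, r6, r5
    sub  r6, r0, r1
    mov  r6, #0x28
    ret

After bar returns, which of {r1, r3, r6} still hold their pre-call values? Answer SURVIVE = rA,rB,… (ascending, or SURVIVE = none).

prologue: push r6 → mem[0xbd]=0xd5, sp=0xbd
body[0] add  r1, r2, r1 → r1=0x17
body[1] mov  r1, r2 → r1=0xe6
body[2] mov  r1, #0x40 → r1=0x40
body[3] add  r0, r6, r5 → r0=0xab
body[4] sub  r6, r0, r1 → r6=0x6b
body[5] mov  r6, #0x28 → r6=0x28
epilogue: pop r6=0xd5, sp=0xbe
r1: caller-saved, written=True
r3: callee-saved, written=False
r6: callee-saved, written=True

SURVIVE = r3,r6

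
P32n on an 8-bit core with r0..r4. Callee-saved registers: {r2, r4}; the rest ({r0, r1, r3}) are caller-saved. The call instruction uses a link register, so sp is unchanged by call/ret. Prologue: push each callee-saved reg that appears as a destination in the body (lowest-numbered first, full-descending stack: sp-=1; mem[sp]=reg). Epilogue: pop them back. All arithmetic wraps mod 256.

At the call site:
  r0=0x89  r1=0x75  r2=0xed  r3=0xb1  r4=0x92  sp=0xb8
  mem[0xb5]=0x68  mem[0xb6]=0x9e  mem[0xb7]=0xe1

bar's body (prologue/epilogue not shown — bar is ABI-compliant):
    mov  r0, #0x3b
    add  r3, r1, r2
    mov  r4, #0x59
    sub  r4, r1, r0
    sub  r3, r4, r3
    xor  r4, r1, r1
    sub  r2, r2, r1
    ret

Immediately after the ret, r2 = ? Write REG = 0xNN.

REG = 0xed

prologue: push r2 -> mem[0xb7]=0xed, sp=0xb7
prologue: push r4 -> mem[0xb6]=0x92, sp=0xb6
body[0] mov  r0, #0x3b -> r0=0x3b
body[1] add  r3, r1, r2 -> r3=0x62
body[2] mov  r4, #0x59 -> r4=0x59
body[3] sub  r4, r1, r0 -> r4=0x3a
body[4] sub  r3, r4, r3 -> r3=0xd8
body[5] xor  r4, r1, r1 -> r4=0x00
body[6] sub  r2, r2, r1 -> r2=0x78
epilogue: pop r4=0x92, sp=0xb7
epilogue: pop r2=0xed, sp=0xb8
r2 is callee-saved -> restored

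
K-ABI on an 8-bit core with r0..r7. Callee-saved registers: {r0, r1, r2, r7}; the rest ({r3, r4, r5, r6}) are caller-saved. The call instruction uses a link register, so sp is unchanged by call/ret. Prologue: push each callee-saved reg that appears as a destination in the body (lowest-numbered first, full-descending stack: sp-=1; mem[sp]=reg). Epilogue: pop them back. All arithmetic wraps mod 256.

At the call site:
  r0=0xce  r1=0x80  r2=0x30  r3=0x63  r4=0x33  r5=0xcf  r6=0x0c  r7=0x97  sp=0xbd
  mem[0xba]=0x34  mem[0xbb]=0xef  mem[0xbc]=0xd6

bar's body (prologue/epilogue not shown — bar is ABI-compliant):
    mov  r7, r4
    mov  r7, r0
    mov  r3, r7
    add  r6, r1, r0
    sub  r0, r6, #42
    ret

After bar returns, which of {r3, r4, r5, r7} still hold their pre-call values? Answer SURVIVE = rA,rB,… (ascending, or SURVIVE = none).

SURVIVE = r4,r5,r7

prologue: push r0 -> mem[0xbc]=0xce, sp=0xbc
prologue: push r7 -> mem[0xbb]=0x97, sp=0xbb
body[0] mov  r7, r4 -> r7=0x33
body[1] mov  r7, r0 -> r7=0xce
body[2] mov  r3, r7 -> r3=0xce
body[3] add  r6, r1, r0 -> r6=0x4e
body[4] sub  r0, r6, #42 -> r0=0x24
epilogue: pop r7=0x97, sp=0xbc
epilogue: pop r0=0xce, sp=0xbd
r3: caller-saved, written=True
r4: caller-saved, written=False
r5: caller-saved, written=False
r7: callee-saved, written=True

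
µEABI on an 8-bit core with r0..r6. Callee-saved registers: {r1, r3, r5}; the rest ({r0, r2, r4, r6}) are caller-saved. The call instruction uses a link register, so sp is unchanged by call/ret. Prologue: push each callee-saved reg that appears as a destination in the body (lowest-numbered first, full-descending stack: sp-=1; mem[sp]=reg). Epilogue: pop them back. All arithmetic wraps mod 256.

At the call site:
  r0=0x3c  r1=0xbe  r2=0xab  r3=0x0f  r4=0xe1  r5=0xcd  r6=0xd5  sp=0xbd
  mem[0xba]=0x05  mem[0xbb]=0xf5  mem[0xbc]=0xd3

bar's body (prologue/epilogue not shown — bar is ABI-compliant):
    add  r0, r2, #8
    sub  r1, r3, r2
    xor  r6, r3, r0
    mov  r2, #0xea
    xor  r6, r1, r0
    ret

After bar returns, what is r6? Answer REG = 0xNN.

REG = 0xd7

prologue: push r1 -> mem[0xbc]=0xbe, sp=0xbc
body[0] add  r0, r2, #8 -> r0=0xb3
body[1] sub  r1, r3, r2 -> r1=0x64
body[2] xor  r6, r3, r0 -> r6=0xbc
body[3] mov  r2, #0xea -> r2=0xea
body[4] xor  r6, r1, r0 -> r6=0xd7
epilogue: pop r1=0xbe, sp=0xbd
r6 is caller-saved -> body value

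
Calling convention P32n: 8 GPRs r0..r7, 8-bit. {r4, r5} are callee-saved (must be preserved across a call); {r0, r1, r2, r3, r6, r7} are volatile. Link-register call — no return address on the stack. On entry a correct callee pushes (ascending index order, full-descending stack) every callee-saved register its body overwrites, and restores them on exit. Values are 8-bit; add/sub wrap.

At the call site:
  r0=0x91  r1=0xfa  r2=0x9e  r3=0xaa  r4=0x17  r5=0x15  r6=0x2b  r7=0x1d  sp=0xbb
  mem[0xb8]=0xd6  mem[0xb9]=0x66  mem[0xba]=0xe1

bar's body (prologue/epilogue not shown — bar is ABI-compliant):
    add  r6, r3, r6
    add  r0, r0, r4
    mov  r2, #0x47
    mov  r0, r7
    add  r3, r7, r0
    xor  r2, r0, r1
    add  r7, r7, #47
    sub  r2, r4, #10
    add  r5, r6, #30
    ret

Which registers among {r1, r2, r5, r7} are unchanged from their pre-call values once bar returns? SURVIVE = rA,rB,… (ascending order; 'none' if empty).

prologue: push r5 -> mem[0xba]=0x15, sp=0xba
body[0] add  r6, r3, r6 -> r6=0xd5
body[1] add  r0, r0, r4 -> r0=0xa8
body[2] mov  r2, #0x47 -> r2=0x47
body[3] mov  r0, r7 -> r0=0x1d
body[4] add  r3, r7, r0 -> r3=0x3a
body[5] xor  r2, r0, r1 -> r2=0xe7
body[6] add  r7, r7, #47 -> r7=0x4c
body[7] sub  r2, r4, #10 -> r2=0x0d
body[8] add  r5, r6, #30 -> r5=0xf3
epilogue: pop r5=0x15, sp=0xbb
r1: caller-saved, written=False
r2: caller-saved, written=True
r5: callee-saved, written=True
r7: caller-saved, written=True

SURVIVE = r1,r5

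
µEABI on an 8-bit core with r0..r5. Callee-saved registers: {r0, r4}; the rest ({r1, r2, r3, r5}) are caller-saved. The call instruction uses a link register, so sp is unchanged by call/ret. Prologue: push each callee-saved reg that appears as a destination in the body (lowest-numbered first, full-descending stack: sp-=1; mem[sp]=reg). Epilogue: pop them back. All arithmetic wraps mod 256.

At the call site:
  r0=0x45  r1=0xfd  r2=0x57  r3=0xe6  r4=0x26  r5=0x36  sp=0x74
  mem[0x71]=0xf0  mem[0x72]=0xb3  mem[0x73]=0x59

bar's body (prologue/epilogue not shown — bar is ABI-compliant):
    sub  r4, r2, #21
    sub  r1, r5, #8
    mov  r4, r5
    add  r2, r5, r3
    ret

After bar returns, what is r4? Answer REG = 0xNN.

prologue: push r4 → mem[0x73]=0x26, sp=0x73
body[0] sub  r4, r2, #21 → r4=0x42
body[1] sub  r1, r5, #8 → r1=0x2e
body[2] mov  r4, r5 → r4=0x36
body[3] add  r2, r5, r3 → r2=0x1c
epilogue: pop r4=0x26, sp=0x74
r4 is callee-saved → restored

REG = 0x26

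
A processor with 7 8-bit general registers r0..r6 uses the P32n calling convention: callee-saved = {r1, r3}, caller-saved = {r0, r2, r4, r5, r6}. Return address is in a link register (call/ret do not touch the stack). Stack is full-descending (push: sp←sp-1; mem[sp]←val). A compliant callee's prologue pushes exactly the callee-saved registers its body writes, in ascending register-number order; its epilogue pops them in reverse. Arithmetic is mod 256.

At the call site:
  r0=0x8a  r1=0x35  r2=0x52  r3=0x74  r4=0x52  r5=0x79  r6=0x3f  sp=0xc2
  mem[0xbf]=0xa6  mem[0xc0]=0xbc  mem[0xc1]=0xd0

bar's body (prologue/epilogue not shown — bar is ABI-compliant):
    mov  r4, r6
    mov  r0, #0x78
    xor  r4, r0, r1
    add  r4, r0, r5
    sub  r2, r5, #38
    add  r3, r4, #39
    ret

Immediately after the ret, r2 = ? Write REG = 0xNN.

prologue: push r3 -> mem[0xc1]=0x74, sp=0xc1
body[0] mov  r4, r6 -> r4=0x3f
body[1] mov  r0, #0x78 -> r0=0x78
body[2] xor  r4, r0, r1 -> r4=0x4d
body[3] add  r4, r0, r5 -> r4=0xf1
body[4] sub  r2, r5, #38 -> r2=0x53
body[5] add  r3, r4, #39 -> r3=0x18
epilogue: pop r3=0x74, sp=0xc2
r2 is caller-saved -> body value

REG = 0x53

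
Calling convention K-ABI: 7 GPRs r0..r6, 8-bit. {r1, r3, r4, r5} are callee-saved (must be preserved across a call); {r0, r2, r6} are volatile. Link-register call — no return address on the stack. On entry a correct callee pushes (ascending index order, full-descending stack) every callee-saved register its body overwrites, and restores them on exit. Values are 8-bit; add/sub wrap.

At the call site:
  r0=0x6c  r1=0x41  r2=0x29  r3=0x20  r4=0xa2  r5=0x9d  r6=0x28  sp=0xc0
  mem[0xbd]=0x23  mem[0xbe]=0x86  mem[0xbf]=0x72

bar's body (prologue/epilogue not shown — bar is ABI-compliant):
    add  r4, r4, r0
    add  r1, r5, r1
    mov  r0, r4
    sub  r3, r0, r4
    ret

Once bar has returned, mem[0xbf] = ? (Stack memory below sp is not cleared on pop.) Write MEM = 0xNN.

prologue: push r1 -> mem[0xbf]=0x41, sp=0xbf
prologue: push r3 -> mem[0xbe]=0x20, sp=0xbe
prologue: push r4 -> mem[0xbd]=0xa2, sp=0xbd
body[0] add  r4, r4, r0 -> r4=0x0e
body[1] add  r1, r5, r1 -> r1=0xde
body[2] mov  r0, r4 -> r0=0x0e
body[3] sub  r3, r0, r4 -> r3=0x00
epilogue: pop r4=0xa2, sp=0xbe
epilogue: pop r3=0x20, sp=0xbf
epilogue: pop r1=0x41, sp=0xc0
prologue pushed ['r1', 'r3', 'r4'] at ['0xbf', '0xbe', '0xbd']

MEM = 0x41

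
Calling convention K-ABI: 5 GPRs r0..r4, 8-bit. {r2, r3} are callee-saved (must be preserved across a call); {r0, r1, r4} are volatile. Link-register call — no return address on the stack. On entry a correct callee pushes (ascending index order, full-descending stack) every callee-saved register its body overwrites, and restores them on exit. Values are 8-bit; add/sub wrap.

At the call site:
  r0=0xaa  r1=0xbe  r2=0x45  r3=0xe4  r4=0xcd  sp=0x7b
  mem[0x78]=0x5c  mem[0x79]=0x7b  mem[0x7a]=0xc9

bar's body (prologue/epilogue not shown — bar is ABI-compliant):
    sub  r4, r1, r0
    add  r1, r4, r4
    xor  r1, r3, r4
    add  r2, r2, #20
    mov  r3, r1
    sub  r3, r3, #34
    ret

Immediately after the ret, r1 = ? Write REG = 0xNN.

REG = 0xf0

prologue: push r2 → mem[0x7a]=0x45, sp=0x7a
prologue: push r3 → mem[0x79]=0xe4, sp=0x79
body[0] sub  r4, r1, r0 → r4=0x14
body[1] add  r1, r4, r4 → r1=0x28
body[2] xor  r1, r3, r4 → r1=0xf0
body[3] add  r2, r2, #20 → r2=0x59
body[4] mov  r3, r1 → r3=0xf0
body[5] sub  r3, r3, #34 → r3=0xce
epilogue: pop r3=0xe4, sp=0x7a
epilogue: pop r2=0x45, sp=0x7b
r1 is caller-saved → body value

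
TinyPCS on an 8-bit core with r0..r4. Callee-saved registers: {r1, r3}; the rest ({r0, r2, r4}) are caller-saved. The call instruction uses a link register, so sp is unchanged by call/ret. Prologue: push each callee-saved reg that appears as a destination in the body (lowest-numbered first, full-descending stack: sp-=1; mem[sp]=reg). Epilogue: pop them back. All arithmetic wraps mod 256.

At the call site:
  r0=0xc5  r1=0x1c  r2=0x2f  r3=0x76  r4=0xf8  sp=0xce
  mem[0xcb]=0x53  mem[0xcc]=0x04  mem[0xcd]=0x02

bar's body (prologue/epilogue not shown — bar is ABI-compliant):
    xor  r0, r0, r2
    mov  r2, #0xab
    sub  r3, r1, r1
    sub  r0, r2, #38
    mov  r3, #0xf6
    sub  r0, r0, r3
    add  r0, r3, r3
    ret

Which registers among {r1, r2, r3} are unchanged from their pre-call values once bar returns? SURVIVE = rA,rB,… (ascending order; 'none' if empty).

SURVIVE = r1,r3

prologue: push r3 → mem[0xcd]=0x76, sp=0xcd
body[0] xor  r0, r0, r2 → r0=0xea
body[1] mov  r2, #0xab → r2=0xab
body[2] sub  r3, r1, r1 → r3=0x00
body[3] sub  r0, r2, #38 → r0=0x85
body[4] mov  r3, #0xf6 → r3=0xf6
body[5] sub  r0, r0, r3 → r0=0x8f
body[6] add  r0, r3, r3 → r0=0xec
epilogue: pop r3=0x76, sp=0xce
r1: callee-saved, written=False
r2: caller-saved, written=True
r3: callee-saved, written=True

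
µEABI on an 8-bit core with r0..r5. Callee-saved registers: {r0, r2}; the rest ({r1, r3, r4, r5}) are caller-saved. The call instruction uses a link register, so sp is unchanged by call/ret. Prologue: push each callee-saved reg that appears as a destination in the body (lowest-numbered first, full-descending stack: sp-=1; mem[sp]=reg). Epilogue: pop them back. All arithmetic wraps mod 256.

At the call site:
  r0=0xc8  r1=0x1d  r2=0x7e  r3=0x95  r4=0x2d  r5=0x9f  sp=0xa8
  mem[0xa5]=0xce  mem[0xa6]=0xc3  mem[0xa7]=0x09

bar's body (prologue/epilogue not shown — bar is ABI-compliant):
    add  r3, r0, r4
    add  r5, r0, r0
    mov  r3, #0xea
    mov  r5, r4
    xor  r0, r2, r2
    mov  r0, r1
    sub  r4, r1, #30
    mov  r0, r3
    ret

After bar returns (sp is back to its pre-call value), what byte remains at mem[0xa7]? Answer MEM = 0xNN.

prologue: push r0 -> mem[0xa7]=0xc8, sp=0xa7
body[0] add  r3, r0, r4 -> r3=0xf5
body[1] add  r5, r0, r0 -> r5=0x90
body[2] mov  r3, #0xea -> r3=0xea
body[3] mov  r5, r4 -> r5=0x2d
body[4] xor  r0, r2, r2 -> r0=0x00
body[5] mov  r0, r1 -> r0=0x1d
body[6] sub  r4, r1, #30 -> r4=0xff
body[7] mov  r0, r3 -> r0=0xea
epilogue: pop r0=0xc8, sp=0xa8
prologue pushed ['r0'] at ['0xa7']

MEM = 0xc8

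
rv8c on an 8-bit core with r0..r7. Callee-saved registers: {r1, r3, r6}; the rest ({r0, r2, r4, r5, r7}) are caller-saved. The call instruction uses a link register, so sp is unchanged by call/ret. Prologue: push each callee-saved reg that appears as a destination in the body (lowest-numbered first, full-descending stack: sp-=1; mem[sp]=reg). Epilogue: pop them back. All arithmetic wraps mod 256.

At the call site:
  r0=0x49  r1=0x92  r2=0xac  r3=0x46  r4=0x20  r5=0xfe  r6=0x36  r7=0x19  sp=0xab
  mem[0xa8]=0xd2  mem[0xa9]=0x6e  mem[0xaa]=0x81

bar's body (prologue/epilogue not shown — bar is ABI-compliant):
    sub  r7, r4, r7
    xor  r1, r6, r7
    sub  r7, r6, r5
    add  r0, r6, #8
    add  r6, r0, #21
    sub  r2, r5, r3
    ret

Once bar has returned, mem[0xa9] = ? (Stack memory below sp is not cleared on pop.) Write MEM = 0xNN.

MEM = 0x36

prologue: push r1 -> mem[0xaa]=0x92, sp=0xaa
prologue: push r6 -> mem[0xa9]=0x36, sp=0xa9
body[0] sub  r7, r4, r7 -> r7=0x07
body[1] xor  r1, r6, r7 -> r1=0x31
body[2] sub  r7, r6, r5 -> r7=0x38
body[3] add  r0, r6, #8 -> r0=0x3e
body[4] add  r6, r0, #21 -> r6=0x53
body[5] sub  r2, r5, r3 -> r2=0xb8
epilogue: pop r6=0x36, sp=0xaa
epilogue: pop r1=0x92, sp=0xab
prologue pushed ['r1', 'r6'] at ['0xaa', '0xa9']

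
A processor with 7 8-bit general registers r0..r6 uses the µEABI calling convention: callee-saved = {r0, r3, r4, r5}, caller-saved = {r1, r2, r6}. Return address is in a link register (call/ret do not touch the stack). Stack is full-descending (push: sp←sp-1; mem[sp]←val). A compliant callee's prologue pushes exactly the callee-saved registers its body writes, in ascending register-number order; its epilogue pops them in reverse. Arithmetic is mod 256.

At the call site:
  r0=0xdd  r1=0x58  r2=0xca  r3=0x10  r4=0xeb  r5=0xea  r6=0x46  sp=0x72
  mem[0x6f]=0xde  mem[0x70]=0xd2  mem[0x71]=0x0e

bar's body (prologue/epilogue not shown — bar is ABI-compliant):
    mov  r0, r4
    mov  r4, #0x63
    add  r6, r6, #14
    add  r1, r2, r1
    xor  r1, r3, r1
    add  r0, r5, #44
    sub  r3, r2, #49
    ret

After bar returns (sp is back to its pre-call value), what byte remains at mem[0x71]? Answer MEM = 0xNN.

MEM = 0xdd

prologue: push r0 -> mem[0x71]=0xdd, sp=0x71
prologue: push r3 -> mem[0x70]=0x10, sp=0x70
prologue: push r4 -> mem[0x6f]=0xeb, sp=0x6f
body[0] mov  r0, r4 -> r0=0xeb
body[1] mov  r4, #0x63 -> r4=0x63
body[2] add  r6, r6, #14 -> r6=0x54
body[3] add  r1, r2, r1 -> r1=0x22
body[4] xor  r1, r3, r1 -> r1=0x32
body[5] add  r0, r5, #44 -> r0=0x16
body[6] sub  r3, r2, #49 -> r3=0x99
epilogue: pop r4=0xeb, sp=0x70
epilogue: pop r3=0x10, sp=0x71
epilogue: pop r0=0xdd, sp=0x72
prologue pushed ['r0', 'r3', 'r4'] at ['0x71', '0x70', '0x6f']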